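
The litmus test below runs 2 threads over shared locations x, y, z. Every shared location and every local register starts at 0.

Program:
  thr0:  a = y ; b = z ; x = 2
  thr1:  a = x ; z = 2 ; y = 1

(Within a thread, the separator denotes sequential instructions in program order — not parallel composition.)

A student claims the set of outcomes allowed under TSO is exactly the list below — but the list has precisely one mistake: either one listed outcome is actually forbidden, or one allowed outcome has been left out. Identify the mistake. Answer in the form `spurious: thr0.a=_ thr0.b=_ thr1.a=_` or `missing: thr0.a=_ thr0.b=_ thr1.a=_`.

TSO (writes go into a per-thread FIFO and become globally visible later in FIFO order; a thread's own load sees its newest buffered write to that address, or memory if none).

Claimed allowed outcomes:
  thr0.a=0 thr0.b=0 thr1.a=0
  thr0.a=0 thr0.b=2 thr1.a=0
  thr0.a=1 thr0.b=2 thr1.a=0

outcome vector order: (thr0.a,thr0.b,thr1.a)
TSO: 4 outcomes — {000; 002; 020; 120}
TSO∖claimed = {002}

missing: thr0.a=0 thr0.b=0 thr1.a=2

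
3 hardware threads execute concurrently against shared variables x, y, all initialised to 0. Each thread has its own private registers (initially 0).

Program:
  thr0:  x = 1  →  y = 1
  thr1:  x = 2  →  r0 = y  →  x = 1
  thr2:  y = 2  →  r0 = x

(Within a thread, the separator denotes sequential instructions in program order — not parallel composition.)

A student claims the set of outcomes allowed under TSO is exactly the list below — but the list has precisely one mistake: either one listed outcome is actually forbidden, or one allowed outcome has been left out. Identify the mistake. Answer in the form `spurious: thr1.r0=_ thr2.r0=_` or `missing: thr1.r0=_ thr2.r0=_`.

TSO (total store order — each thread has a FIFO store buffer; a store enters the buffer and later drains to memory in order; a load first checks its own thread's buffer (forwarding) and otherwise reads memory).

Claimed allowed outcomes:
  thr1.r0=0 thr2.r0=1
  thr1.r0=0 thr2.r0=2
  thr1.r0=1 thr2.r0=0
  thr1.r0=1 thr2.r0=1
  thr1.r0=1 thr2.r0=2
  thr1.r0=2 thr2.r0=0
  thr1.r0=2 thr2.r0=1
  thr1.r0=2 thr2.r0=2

outcome vector order: (thr1.r0,thr2.r0)
[TSO] allowed = {<0 0> <0 1> <0 2> <1 0> <1 1> <1 2> <2 0> <2 1> <2 2>}
TSO∖claimed = {<0 0>}

missing: thr1.r0=0 thr2.r0=0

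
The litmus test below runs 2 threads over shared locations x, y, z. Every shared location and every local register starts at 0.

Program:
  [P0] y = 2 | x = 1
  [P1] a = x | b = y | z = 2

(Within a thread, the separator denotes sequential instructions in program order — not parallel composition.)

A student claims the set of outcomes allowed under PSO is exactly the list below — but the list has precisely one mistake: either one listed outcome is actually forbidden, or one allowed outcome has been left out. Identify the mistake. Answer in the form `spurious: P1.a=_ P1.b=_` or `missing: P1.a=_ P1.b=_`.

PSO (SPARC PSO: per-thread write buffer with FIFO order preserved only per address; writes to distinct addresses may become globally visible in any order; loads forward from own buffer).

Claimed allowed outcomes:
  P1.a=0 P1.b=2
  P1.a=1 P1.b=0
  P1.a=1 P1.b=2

outcome vector order: (P1.a,P1.b)
PSO (4): 0/0 0/2 1/0 1/2
PSO∖claimed = {0/0}

missing: P1.a=0 P1.b=0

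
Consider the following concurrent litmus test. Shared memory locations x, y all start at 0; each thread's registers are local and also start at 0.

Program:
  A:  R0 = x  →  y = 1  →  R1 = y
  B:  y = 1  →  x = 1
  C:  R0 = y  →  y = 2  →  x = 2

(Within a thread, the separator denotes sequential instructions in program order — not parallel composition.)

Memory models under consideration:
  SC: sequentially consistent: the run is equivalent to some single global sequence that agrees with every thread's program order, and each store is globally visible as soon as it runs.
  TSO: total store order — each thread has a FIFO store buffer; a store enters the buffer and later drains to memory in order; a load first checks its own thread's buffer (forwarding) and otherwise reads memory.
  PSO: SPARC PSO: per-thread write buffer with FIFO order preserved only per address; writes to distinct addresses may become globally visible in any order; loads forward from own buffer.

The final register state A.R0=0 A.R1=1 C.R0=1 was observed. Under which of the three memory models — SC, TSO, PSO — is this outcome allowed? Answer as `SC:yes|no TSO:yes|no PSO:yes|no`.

outcome vector order: (A.R0,A.R1,C.R0)
SC: 10 outcomes — {0/1/0, 0/1/1, 0/2/0, 0/2/1, 1/1/0, 1/1/1, 1/2/0, 1/2/1, 2/1/0, 2/1/1}
TSO: 10 outcomes — {0/1/0, 0/1/1, 0/2/0, 0/2/1, 1/1/0, 1/1/1, 1/2/0, 1/2/1, 2/1/0, 2/1/1}
PSO: 12 outcomes — {0/1/0, 0/1/1, 0/2/0, 0/2/1, 1/1/0, 1/1/1, 1/2/0, 1/2/1, 2/1/0, 2/1/1, 2/2/0, 2/2/1}
target 0/1/1 ∈ {SC,TSO,PSO}

SC:yes TSO:yes PSO:yes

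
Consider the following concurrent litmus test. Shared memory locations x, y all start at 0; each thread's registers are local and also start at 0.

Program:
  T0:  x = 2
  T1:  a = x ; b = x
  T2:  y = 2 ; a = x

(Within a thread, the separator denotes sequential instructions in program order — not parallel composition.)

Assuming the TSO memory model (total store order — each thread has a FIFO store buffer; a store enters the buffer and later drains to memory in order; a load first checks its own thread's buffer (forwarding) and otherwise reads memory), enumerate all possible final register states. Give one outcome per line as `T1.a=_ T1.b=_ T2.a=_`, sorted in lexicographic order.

T1.a=0 T1.b=0 T2.a=0
T1.a=0 T1.b=0 T2.a=2
T1.a=0 T1.b=2 T2.a=0
T1.a=0 T1.b=2 T2.a=2
T1.a=2 T1.b=2 T2.a=0
T1.a=2 T1.b=2 T2.a=2

outcome vector order: (T1.a,T1.b,T2.a)
|TSO outcomes| = 6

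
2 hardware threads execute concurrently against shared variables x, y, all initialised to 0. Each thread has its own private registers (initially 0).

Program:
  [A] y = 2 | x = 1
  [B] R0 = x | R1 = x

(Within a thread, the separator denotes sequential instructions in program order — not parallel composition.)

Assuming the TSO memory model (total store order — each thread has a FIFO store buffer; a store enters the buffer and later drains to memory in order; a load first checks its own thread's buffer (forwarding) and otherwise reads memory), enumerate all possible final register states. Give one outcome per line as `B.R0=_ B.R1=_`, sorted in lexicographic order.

outcome vector order: (B.R0,B.R1)
|TSO outcomes| = 3

B.R0=0 B.R1=0
B.R0=0 B.R1=1
B.R0=1 B.R1=1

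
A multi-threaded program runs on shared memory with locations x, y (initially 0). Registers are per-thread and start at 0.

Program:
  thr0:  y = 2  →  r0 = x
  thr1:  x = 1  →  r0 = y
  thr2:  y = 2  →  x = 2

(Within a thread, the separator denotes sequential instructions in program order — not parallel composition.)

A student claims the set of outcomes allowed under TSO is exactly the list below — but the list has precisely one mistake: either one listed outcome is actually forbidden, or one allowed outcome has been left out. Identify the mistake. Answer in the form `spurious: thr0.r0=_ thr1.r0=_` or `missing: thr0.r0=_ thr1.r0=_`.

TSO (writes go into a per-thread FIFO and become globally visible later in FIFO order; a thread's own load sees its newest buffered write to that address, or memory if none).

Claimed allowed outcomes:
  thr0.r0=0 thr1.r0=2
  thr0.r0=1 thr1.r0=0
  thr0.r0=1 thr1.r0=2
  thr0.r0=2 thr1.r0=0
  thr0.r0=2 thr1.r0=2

missing: thr0.r0=0 thr1.r0=0

outcome vector order: (thr0.r0,thr1.r0)
TSO (6): <0 0> <0 2> <1 0> <1 2> <2 0> <2 2>
TSO∖claimed = {<0 0>}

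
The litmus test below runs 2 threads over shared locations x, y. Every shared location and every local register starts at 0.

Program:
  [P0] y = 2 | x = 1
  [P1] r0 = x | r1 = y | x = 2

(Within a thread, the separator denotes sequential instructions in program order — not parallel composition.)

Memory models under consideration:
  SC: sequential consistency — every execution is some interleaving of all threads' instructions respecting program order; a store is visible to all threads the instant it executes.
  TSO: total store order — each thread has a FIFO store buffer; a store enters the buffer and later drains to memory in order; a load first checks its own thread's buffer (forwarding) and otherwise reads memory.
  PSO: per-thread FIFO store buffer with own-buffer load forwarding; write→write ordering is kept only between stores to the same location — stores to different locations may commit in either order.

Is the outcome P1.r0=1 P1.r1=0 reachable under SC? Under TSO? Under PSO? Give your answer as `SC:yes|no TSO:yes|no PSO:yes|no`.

outcome vector order: (P1.r0,P1.r1)
[SC] allowed = {(0,0); (0,2); (1,2)}
[TSO] allowed = {(0,0); (0,2); (1,2)}
[PSO] allowed = {(0,0); (0,2); (1,0); (1,2)}
target (1,0) ∈ {PSO}

SC:no TSO:no PSO:yes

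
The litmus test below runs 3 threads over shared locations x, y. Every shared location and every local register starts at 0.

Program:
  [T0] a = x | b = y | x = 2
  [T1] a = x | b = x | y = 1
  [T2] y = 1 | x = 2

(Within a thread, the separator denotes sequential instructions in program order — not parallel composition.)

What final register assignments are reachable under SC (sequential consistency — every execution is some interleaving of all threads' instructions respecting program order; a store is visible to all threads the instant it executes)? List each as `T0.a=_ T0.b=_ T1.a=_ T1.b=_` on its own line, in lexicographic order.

outcome vector order: (T0.a,T0.b,T1.a,T1.b)
|SC outcomes| = 9

T0.a=0 T0.b=0 T1.a=0 T1.b=0
T0.a=0 T0.b=0 T1.a=0 T1.b=2
T0.a=0 T0.b=0 T1.a=2 T1.b=2
T0.a=0 T0.b=1 T1.a=0 T1.b=0
T0.a=0 T0.b=1 T1.a=0 T1.b=2
T0.a=0 T0.b=1 T1.a=2 T1.b=2
T0.a=2 T0.b=1 T1.a=0 T1.b=0
T0.a=2 T0.b=1 T1.a=0 T1.b=2
T0.a=2 T0.b=1 T1.a=2 T1.b=2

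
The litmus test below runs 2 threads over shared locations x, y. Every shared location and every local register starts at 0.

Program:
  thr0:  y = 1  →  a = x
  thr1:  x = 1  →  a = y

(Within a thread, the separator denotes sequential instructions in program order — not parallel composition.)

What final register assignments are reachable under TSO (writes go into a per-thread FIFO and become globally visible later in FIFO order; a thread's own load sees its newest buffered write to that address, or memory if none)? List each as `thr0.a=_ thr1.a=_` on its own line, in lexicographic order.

outcome vector order: (thr0.a,thr1.a)
|TSO outcomes| = 4

thr0.a=0 thr1.a=0
thr0.a=0 thr1.a=1
thr0.a=1 thr1.a=0
thr0.a=1 thr1.a=1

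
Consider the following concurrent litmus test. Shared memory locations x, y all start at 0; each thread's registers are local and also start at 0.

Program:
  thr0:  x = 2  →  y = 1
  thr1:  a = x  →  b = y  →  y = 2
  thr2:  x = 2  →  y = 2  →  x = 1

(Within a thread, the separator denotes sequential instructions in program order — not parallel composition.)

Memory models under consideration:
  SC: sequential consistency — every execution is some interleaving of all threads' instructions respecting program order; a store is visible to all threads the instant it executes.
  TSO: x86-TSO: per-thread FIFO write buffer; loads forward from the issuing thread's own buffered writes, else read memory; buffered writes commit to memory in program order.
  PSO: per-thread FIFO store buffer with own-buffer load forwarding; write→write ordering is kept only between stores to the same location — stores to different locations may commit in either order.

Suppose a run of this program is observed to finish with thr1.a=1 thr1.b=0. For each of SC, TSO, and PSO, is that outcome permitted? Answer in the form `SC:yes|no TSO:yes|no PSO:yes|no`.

outcome vector order: (thr1.a,thr1.b)
SC (8): 0/0 0/1 0/2 1/1 1/2 2/0 2/1 2/2
TSO (8): 0/0 0/1 0/2 1/1 1/2 2/0 2/1 2/2
PSO (9): 0/0 0/1 0/2 1/0 1/1 1/2 2/0 2/1 2/2
target 1/0 ∈ {PSO}

SC:no TSO:no PSO:yes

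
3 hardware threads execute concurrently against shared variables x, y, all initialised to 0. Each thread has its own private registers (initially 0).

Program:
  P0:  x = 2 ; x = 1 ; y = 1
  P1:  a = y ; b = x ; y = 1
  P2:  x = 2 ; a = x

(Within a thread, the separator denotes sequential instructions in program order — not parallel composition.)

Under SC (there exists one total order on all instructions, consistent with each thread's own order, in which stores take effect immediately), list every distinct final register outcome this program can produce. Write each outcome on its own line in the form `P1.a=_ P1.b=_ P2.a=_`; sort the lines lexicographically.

P1.a=0 P1.b=0 P2.a=1
P1.a=0 P1.b=0 P2.a=2
P1.a=0 P1.b=1 P2.a=1
P1.a=0 P1.b=1 P2.a=2
P1.a=0 P1.b=2 P2.a=1
P1.a=0 P1.b=2 P2.a=2
P1.a=1 P1.b=1 P2.a=1
P1.a=1 P1.b=1 P2.a=2
P1.a=1 P1.b=2 P2.a=2

outcome vector order: (P1.a,P1.b,P2.a)
|SC outcomes| = 9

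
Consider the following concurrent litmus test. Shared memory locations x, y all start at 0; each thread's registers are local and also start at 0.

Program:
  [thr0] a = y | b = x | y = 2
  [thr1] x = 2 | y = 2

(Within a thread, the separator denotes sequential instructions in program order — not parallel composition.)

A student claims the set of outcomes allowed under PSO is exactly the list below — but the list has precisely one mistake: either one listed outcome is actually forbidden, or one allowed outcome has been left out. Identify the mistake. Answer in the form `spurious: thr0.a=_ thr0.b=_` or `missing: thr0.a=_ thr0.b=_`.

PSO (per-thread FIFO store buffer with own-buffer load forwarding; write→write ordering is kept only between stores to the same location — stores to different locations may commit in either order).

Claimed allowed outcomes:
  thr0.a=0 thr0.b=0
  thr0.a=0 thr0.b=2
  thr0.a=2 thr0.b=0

missing: thr0.a=2 thr0.b=2

outcome vector order: (thr0.a,thr0.b)
[PSO] allowed = {(0,0) (0,2) (2,0) (2,2)}
PSO∖claimed = {(2,2)}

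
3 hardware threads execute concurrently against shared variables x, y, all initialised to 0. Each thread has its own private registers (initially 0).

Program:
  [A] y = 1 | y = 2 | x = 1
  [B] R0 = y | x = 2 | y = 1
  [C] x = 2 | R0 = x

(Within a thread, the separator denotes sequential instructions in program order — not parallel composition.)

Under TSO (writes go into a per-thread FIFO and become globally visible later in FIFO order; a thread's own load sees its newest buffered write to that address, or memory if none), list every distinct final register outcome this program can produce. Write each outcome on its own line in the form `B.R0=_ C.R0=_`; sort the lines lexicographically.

outcome vector order: (B.R0,C.R0)
|TSO outcomes| = 6

B.R0=0 C.R0=1
B.R0=0 C.R0=2
B.R0=1 C.R0=1
B.R0=1 C.R0=2
B.R0=2 C.R0=1
B.R0=2 C.R0=2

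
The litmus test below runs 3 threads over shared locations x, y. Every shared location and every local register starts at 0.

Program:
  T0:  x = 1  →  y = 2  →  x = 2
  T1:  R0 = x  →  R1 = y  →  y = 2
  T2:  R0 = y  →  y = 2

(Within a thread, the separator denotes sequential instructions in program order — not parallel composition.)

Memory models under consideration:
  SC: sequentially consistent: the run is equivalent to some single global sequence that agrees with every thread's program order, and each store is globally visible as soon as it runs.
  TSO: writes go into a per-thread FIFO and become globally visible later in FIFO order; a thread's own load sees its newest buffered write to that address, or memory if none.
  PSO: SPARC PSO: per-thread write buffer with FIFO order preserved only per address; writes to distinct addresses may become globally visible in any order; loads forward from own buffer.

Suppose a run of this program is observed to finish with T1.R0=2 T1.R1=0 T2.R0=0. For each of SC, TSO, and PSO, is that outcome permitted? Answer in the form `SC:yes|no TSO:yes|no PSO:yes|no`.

SC:no TSO:no PSO:yes

outcome vector order: (T1.R0,T1.R1,T2.R0)
SC (10): 000; 002; 020; 022; 100; 102; 120; 122; 220; 222
TSO (10): 000; 002; 020; 022; 100; 102; 120; 122; 220; 222
PSO (12): 000; 002; 020; 022; 100; 102; 120; 122; 200; 202; 220; 222
target 200 ∈ {PSO}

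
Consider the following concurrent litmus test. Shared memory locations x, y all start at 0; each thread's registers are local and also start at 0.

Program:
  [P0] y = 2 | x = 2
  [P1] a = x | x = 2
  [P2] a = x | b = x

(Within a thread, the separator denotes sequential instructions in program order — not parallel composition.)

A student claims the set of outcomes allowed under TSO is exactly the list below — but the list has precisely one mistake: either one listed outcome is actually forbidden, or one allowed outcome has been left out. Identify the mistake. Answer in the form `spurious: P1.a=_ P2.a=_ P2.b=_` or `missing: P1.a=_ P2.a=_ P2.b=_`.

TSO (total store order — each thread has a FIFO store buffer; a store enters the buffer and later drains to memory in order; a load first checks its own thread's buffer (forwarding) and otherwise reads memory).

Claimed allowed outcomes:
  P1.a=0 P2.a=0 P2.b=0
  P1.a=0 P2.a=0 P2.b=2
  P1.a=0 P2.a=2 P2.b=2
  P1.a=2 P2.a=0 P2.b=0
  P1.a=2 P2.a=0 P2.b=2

missing: P1.a=2 P2.a=2 P2.b=2

outcome vector order: (P1.a,P2.a,P2.b)
under TSO → <0 0 0> <0 0 2> <0 2 2> <2 0 0> <2 0 2> <2 2 2>
TSO∖claimed = {<2 2 2>}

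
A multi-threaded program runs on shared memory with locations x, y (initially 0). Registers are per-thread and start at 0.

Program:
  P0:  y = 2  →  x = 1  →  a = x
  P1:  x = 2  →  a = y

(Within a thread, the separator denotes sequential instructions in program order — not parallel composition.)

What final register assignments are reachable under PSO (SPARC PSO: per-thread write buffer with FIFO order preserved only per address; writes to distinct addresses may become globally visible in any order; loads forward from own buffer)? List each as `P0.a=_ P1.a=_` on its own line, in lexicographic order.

P0.a=1 P1.a=0
P0.a=1 P1.a=2
P0.a=2 P1.a=0
P0.a=2 P1.a=2

outcome vector order: (P0.a,P1.a)
|PSO outcomes| = 4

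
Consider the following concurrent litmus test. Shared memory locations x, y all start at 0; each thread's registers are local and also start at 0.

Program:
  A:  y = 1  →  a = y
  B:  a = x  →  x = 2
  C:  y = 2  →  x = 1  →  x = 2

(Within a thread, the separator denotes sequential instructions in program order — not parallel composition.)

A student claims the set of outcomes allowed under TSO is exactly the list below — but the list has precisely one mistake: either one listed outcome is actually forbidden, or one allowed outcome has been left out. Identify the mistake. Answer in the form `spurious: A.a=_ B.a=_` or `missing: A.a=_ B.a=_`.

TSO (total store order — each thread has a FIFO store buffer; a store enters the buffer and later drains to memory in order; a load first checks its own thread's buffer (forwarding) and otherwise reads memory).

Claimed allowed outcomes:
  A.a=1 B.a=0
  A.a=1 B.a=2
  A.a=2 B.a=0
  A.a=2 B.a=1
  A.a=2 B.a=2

missing: A.a=1 B.a=1

outcome vector order: (A.a,B.a)
[TSO] allowed = {(1,0) (1,1) (1,2) (2,0) (2,1) (2,2)}
TSO∖claimed = {(1,1)}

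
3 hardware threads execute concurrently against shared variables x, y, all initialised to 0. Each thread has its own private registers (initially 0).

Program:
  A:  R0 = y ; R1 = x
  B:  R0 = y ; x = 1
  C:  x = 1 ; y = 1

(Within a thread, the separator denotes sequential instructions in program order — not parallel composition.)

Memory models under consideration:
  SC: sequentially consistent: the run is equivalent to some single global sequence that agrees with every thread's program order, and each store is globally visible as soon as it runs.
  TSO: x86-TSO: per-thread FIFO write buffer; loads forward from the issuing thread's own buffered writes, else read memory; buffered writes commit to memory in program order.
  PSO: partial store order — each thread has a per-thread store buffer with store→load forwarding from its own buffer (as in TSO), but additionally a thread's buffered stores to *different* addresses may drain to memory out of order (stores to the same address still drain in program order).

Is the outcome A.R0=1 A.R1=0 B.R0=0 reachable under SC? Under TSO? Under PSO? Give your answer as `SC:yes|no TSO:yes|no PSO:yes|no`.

outcome vector order: (A.R0,A.R1,B.R0)
SC: 6 outcomes — {(0,0,0) (0,0,1) (0,1,0) (0,1,1) (1,1,0) (1,1,1)}
TSO: 6 outcomes — {(0,0,0) (0,0,1) (0,1,0) (0,1,1) (1,1,0) (1,1,1)}
PSO: 8 outcomes — {(0,0,0) (0,0,1) (0,1,0) (0,1,1) (1,0,0) (1,0,1) (1,1,0) (1,1,1)}
target (1,0,0) ∈ {PSO}

SC:no TSO:no PSO:yes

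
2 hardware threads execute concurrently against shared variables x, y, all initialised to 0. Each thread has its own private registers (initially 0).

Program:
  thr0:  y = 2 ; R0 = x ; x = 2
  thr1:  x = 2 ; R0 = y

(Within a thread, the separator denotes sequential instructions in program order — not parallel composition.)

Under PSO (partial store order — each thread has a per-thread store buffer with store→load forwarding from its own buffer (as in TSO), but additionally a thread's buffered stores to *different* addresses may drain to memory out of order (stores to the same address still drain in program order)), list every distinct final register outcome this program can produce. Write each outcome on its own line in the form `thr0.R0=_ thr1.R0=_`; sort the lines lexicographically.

outcome vector order: (thr0.R0,thr1.R0)
|PSO outcomes| = 4

thr0.R0=0 thr1.R0=0
thr0.R0=0 thr1.R0=2
thr0.R0=2 thr1.R0=0
thr0.R0=2 thr1.R0=2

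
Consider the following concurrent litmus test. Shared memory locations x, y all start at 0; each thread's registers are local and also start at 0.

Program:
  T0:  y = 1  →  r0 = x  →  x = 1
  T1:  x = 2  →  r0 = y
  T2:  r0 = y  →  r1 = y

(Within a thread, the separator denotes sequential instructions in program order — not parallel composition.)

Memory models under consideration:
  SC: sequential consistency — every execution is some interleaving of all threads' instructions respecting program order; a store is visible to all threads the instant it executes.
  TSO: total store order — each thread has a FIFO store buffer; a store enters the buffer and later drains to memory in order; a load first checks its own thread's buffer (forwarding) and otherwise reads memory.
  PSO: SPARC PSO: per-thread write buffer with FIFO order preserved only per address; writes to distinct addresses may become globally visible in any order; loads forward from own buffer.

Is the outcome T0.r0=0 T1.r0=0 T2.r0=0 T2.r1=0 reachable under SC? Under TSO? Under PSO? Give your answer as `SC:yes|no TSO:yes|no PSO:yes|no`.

SC:no TSO:yes PSO:yes

outcome vector order: (T0.r0,T1.r0,T2.r0,T2.r1)
[SC] allowed = {0100 0101 0111 2000 2001 2011 2100 2101 2111}
[TSO] allowed = {0000 0001 0011 0100 0101 0111 2000 2001 2011 2100 2101 2111}
[PSO] allowed = {0000 0001 0011 0100 0101 0111 2000 2001 2011 2100 2101 2111}
target 0000 ∈ {TSO,PSO}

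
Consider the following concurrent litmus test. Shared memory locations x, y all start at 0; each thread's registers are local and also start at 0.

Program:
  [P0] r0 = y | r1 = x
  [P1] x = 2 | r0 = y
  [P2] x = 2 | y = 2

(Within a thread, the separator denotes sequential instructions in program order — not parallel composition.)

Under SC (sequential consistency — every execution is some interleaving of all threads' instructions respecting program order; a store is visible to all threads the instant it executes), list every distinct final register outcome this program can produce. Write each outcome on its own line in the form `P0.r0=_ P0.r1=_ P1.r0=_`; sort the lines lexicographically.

P0.r0=0 P0.r1=0 P1.r0=0
P0.r0=0 P0.r1=0 P1.r0=2
P0.r0=0 P0.r1=2 P1.r0=0
P0.r0=0 P0.r1=2 P1.r0=2
P0.r0=2 P0.r1=2 P1.r0=0
P0.r0=2 P0.r1=2 P1.r0=2

outcome vector order: (P0.r0,P0.r1,P1.r0)
|SC outcomes| = 6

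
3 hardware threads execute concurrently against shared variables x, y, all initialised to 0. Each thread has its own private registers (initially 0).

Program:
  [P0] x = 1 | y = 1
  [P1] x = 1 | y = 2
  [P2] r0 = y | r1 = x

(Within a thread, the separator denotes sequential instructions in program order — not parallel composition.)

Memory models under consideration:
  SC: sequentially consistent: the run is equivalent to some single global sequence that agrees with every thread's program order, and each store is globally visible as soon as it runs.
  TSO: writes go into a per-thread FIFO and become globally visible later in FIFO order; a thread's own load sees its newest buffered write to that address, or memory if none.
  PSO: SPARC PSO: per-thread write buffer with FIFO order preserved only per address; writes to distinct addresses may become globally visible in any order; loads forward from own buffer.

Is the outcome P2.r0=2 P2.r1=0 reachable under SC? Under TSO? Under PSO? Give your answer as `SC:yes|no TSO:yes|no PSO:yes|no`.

SC:no TSO:no PSO:yes

outcome vector order: (P2.r0,P2.r1)
SC (4): 00, 01, 11, 21
TSO (4): 00, 01, 11, 21
PSO (6): 00, 01, 10, 11, 20, 21
target 20 ∈ {PSO}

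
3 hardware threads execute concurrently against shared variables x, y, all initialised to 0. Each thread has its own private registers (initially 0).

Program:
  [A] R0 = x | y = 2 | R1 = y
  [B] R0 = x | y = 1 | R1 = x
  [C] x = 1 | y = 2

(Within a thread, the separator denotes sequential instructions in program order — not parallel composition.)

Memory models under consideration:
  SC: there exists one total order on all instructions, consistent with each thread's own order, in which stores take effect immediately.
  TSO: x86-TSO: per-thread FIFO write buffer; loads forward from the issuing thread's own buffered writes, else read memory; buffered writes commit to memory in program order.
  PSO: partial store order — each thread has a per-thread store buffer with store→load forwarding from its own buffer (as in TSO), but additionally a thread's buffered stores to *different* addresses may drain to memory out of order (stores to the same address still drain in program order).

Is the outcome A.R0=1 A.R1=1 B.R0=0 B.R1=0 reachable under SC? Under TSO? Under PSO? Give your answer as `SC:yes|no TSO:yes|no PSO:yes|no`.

outcome vector order: (A.R0,A.R1,B.R0,B.R1)
[SC] allowed = {<0 1 0 0>, <0 1 0 1>, <0 1 1 1>, <0 2 0 0>, <0 2 0 1>, <0 2 1 1>, <1 1 0 1>, <1 1 1 1>, <1 2 0 0>, <1 2 0 1>, <1 2 1 1>}
[TSO] allowed = {<0 1 0 0>, <0 1 0 1>, <0 1 1 1>, <0 2 0 0>, <0 2 0 1>, <0 2 1 1>, <1 1 0 0>, <1 1 0 1>, <1 1 1 1>, <1 2 0 0>, <1 2 0 1>, <1 2 1 1>}
[PSO] allowed = {<0 1 0 0>, <0 1 0 1>, <0 1 1 1>, <0 2 0 0>, <0 2 0 1>, <0 2 1 1>, <1 1 0 0>, <1 1 0 1>, <1 1 1 1>, <1 2 0 0>, <1 2 0 1>, <1 2 1 1>}
target <1 1 0 0> ∈ {TSO,PSO}

SC:no TSO:yes PSO:yes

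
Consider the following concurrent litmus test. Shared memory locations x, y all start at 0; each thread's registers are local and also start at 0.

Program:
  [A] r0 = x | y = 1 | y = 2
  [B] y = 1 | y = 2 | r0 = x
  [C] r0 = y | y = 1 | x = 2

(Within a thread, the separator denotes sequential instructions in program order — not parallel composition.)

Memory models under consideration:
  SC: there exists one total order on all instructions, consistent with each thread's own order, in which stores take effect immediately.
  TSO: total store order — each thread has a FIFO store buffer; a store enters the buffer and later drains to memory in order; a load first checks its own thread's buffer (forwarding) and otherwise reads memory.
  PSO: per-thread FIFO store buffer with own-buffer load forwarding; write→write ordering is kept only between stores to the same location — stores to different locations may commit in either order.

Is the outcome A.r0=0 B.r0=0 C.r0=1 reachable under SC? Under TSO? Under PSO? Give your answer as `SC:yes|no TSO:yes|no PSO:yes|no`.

SC:yes TSO:yes PSO:yes

outcome vector order: (A.r0,B.r0,C.r0)
SC (12): 000; 001; 002; 020; 021; 022; 200; 201; 202; 220; 221; 222
TSO (12): 000; 001; 002; 020; 021; 022; 200; 201; 202; 220; 221; 222
PSO (12): 000; 001; 002; 020; 021; 022; 200; 201; 202; 220; 221; 222
target 001 ∈ {SC,TSO,PSO}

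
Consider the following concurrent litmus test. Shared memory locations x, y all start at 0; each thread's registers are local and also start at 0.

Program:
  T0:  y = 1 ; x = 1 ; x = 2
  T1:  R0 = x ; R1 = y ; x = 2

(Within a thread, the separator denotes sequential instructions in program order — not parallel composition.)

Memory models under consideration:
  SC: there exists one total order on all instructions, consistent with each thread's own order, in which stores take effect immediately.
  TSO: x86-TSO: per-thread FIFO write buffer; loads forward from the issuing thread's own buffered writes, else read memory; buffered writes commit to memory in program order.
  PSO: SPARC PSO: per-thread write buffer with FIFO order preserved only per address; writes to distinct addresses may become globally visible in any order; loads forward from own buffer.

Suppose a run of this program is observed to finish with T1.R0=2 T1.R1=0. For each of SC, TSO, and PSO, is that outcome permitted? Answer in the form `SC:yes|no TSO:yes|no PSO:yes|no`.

outcome vector order: (T1.R0,T1.R1)
SC (4): 0/0, 0/1, 1/1, 2/1
TSO (4): 0/0, 0/1, 1/1, 2/1
PSO (6): 0/0, 0/1, 1/0, 1/1, 2/0, 2/1
target 2/0 ∈ {PSO}

SC:no TSO:no PSO:yes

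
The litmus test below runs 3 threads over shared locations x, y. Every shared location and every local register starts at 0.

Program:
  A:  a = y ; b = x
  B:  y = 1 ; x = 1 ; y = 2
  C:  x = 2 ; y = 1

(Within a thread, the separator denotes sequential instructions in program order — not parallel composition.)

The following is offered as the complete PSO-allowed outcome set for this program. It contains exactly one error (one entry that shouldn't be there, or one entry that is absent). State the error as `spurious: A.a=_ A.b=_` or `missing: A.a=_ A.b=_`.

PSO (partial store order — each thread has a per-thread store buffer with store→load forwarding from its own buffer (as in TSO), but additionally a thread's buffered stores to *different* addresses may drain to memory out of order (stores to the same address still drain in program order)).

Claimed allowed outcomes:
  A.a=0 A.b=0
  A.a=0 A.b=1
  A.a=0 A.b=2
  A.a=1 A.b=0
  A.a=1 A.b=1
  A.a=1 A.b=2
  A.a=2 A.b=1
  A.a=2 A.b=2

outcome vector order: (A.a,A.b)
PSO (9): 0/0 0/1 0/2 1/0 1/1 1/2 2/0 2/1 2/2
PSO∖claimed = {2/0}

missing: A.a=2 A.b=0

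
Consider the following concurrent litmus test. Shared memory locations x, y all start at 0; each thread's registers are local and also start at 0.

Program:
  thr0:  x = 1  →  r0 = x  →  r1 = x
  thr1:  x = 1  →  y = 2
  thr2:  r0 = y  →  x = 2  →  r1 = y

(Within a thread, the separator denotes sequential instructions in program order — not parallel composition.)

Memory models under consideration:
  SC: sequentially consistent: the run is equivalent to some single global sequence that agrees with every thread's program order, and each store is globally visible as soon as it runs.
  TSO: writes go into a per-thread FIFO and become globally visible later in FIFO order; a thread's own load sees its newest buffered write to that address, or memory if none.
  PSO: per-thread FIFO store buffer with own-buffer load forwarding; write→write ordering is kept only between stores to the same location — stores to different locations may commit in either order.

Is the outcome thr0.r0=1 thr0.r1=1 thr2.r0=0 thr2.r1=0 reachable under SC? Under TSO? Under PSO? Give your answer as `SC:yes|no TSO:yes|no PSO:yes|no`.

outcome vector order: (thr0.r0,thr0.r1,thr2.r0,thr2.r1)
under SC → 1100 1102 1122 1200 1202 1222 2100 2102 2200 2202 2222
under TSO → 1100 1102 1122 1200 1202 1222 2100 2102 2200 2202 2222
under PSO → 1100 1102 1122 1200 1202 1222 2100 2102 2122 2200 2202 2222
target 1100 ∈ {SC,TSO,PSO}

SC:yes TSO:yes PSO:yes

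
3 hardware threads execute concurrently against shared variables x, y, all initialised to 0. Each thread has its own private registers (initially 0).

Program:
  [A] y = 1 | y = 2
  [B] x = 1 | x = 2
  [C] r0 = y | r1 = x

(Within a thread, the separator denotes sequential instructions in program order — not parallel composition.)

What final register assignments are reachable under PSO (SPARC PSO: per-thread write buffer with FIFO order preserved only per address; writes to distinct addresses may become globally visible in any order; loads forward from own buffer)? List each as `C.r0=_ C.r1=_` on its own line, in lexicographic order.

outcome vector order: (C.r0,C.r1)
|PSO outcomes| = 9

C.r0=0 C.r1=0
C.r0=0 C.r1=1
C.r0=0 C.r1=2
C.r0=1 C.r1=0
C.r0=1 C.r1=1
C.r0=1 C.r1=2
C.r0=2 C.r1=0
C.r0=2 C.r1=1
C.r0=2 C.r1=2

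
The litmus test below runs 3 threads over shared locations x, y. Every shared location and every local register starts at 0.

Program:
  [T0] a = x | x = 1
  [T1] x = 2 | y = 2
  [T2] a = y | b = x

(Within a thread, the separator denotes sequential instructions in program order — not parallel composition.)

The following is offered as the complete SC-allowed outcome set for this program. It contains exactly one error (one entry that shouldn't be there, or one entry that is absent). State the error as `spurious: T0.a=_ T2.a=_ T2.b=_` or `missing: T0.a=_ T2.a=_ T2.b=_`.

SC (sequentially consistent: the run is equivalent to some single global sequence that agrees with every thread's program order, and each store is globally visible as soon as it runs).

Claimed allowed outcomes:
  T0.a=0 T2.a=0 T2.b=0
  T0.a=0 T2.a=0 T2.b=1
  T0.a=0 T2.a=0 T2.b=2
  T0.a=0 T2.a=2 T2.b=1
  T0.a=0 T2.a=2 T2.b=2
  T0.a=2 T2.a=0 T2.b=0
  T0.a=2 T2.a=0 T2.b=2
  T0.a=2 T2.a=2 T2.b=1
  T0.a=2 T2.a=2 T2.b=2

outcome vector order: (T0.a,T2.a,T2.b)
[SC] allowed = {(0,0,0); (0,0,1); (0,0,2); (0,2,1); (0,2,2); (2,0,0); (2,0,1); (2,0,2); (2,2,1); (2,2,2)}
SC∖claimed = {(2,0,1)}

missing: T0.a=2 T2.a=0 T2.b=1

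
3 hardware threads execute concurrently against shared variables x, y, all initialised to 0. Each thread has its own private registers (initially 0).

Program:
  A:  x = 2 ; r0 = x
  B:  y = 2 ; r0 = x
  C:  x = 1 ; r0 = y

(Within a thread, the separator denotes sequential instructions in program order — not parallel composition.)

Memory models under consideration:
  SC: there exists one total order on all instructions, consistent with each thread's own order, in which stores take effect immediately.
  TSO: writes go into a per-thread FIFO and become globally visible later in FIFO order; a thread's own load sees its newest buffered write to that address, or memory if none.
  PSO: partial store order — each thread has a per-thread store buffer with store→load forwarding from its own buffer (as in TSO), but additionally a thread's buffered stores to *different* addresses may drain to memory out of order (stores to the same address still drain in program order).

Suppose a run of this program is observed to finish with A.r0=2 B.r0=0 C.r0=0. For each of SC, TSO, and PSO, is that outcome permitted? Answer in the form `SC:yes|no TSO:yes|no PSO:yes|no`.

outcome vector order: (A.r0,B.r0,C.r0)
[SC] allowed = {(1,0,2), (1,1,0), (1,1,2), (1,2,2), (2,0,2), (2,1,0), (2,1,2), (2,2,0), (2,2,2)}
[TSO] allowed = {(1,0,0), (1,0,2), (1,1,0), (1,1,2), (1,2,0), (1,2,2), (2,0,0), (2,0,2), (2,1,0), (2,1,2), (2,2,0), (2,2,2)}
[PSO] allowed = {(1,0,0), (1,0,2), (1,1,0), (1,1,2), (1,2,0), (1,2,2), (2,0,0), (2,0,2), (2,1,0), (2,1,2), (2,2,0), (2,2,2)}
target (2,0,0) ∈ {TSO,PSO}

SC:no TSO:yes PSO:yes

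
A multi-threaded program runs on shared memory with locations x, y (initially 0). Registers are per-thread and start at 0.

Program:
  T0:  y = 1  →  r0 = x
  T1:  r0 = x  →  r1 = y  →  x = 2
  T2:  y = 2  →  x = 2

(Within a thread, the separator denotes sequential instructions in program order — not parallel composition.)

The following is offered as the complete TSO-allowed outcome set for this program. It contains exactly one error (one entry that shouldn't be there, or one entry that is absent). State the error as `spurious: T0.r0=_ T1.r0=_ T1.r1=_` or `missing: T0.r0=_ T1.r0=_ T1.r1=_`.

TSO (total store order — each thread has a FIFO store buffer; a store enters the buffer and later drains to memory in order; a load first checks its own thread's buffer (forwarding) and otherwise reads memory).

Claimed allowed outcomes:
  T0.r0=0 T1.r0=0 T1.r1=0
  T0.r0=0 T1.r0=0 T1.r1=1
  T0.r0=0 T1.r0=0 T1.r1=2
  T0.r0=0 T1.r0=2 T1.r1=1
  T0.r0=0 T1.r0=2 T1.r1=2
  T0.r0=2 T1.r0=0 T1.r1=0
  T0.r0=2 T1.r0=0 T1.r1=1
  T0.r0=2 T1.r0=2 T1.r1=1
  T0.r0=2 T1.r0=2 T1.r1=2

outcome vector order: (T0.r0,T1.r0,T1.r1)
under TSO → 0/0/0 0/0/1 0/0/2 0/2/1 0/2/2 2/0/0 2/0/1 2/0/2 2/2/1 2/2/2
TSO∖claimed = {2/0/2}

missing: T0.r0=2 T1.r0=0 T1.r1=2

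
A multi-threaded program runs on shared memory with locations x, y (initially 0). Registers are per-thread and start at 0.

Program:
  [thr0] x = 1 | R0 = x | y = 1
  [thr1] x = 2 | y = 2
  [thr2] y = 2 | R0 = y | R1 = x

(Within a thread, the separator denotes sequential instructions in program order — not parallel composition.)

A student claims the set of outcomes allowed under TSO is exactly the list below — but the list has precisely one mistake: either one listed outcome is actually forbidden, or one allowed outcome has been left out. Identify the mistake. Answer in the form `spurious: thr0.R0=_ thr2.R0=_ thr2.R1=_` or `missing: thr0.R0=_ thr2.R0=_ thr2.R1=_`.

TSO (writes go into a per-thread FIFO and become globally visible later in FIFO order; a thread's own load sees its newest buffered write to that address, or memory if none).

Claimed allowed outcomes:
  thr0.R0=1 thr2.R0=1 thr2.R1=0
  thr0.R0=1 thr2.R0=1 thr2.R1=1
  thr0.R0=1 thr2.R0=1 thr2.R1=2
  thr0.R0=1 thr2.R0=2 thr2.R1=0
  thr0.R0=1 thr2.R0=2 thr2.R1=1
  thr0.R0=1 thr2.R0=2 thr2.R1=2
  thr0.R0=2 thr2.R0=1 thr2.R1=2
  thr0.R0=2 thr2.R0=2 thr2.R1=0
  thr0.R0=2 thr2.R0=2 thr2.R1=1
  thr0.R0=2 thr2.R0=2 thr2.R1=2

spurious: thr0.R0=1 thr2.R0=1 thr2.R1=0

outcome vector order: (thr0.R0,thr2.R0,thr2.R1)
TSO: 9 outcomes — {(1,1,1); (1,1,2); (1,2,0); (1,2,1); (1,2,2); (2,1,2); (2,2,0); (2,2,1); (2,2,2)}
claimed∖TSO = {(1,1,0)}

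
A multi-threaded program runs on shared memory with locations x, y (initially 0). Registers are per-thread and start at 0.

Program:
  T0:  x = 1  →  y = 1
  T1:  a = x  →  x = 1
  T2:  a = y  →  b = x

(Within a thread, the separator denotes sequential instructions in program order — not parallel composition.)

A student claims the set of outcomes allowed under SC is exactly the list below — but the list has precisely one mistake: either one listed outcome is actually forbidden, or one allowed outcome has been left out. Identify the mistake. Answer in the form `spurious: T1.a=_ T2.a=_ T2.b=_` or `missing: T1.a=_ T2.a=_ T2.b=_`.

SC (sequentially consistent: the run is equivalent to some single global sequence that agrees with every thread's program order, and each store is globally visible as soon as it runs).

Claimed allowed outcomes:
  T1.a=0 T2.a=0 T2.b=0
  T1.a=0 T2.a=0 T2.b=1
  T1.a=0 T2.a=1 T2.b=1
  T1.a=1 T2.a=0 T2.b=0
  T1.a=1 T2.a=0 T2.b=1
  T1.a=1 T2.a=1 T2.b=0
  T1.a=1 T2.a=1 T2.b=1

outcome vector order: (T1.a,T2.a,T2.b)
SC (6): 000 001 011 100 101 111
claimed∖SC = {110}

spurious: T1.a=1 T2.a=1 T2.b=0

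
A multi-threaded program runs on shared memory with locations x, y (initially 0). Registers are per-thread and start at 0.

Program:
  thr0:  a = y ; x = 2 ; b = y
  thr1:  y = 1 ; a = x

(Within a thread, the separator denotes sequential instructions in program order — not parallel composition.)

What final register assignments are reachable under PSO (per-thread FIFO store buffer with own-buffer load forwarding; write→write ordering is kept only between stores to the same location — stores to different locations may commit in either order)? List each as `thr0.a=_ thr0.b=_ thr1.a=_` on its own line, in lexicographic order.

outcome vector order: (thr0.a,thr0.b,thr1.a)
|PSO outcomes| = 6

thr0.a=0 thr0.b=0 thr1.a=0
thr0.a=0 thr0.b=0 thr1.a=2
thr0.a=0 thr0.b=1 thr1.a=0
thr0.a=0 thr0.b=1 thr1.a=2
thr0.a=1 thr0.b=1 thr1.a=0
thr0.a=1 thr0.b=1 thr1.a=2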